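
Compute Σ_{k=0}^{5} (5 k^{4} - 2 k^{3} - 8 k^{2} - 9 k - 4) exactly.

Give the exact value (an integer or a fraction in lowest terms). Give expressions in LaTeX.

Σ = 3846

Compute t_(k+1)/t_k: get (5*k**4 + 18*k**3 + 16*k**2 - 11*k - 18)/(5*k**4 - 2*k**3 - 8*k**2 - 9*k - 4).
So A=1 and B=1, with C=k**4 - 2*k**3/5 - 8*k**2/5 - 9*k/5 - 4/5.
f must satisfy (1)·f(k+1) − (1)·f(k) = k**4 - 2*k**3/5 - 8*k**2/5 - 9*k/5 - 4/5.
Bound: deg f ≤ 5.
A polynomial solution: f(k) = k*(k**4 - 3*k**3 - k - 1)/5.
R(k) = B(k−1)·f(k)/C(k) = k*(k**4 - 3*k**3 - k - 1)/(5*k**4 - 2*k**3 - 8*k**2 - 9*k - 4); s_k = R·t_k = k*(k**4 - 3*k**3 - k - 1).
s_(k+1) − s_k = 5*k**4 - 2*k**3 - 8*k**2 - 9*k - 4 = t_k.
Sum = s_(6) − s_(0); s_(6) = 3846, s_(0) = 0 ⇒ 3846.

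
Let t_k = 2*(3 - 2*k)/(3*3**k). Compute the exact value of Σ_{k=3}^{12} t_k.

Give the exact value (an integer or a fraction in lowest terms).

Σ = -78724/531441

Compute t_(k+1)/t_k: get (2*k - 1)/(3*(2*k - 3)).
A = 1/3, B = 1, C = k - 3/2.
f must satisfy (1/3)·f(k+1) − (1)·f(k) = k - 3/2.
From deg A=0, deg B=0, deg C=1: d=1.
Coefficient equations give f(k) = -3*(k - 1)/2.
So s_k = (B(k−1)f/C)·t_k = (-3*(k - 1)/(2*k - 3))·t_k = 2*(k - 1)/3**k.
Δs = 2*(3 - 2*k)/(3*3**k), as required.
Evaluate s at k=13 and k=3: 8/531441 and 4/27; difference -78724/531441.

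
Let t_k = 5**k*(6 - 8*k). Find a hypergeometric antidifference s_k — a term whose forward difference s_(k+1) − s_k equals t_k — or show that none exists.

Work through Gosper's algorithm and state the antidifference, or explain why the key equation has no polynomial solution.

s_k = 2*5**k*(2 - k)

t_(k+1)/t_k = 5*(4*k + 1)/(4*k - 3).
So A=5 and B=1, with C=k - 3/4.
Key eq: (5)·f(k+1) = (1)·f(k) + (k - 3/4).
deg f ≤ 1 (via 0,0,1).
Solving with deg f ≤ 1: f(k) = (k - 2)/4.
Then R = B(k−1)f/C = (k - 2)/(4*k - 3), so s_k = R(k)·t_k = 2*5**k*(2 - k).
Verify: 5**k*(6 - 8*k) matches t_k.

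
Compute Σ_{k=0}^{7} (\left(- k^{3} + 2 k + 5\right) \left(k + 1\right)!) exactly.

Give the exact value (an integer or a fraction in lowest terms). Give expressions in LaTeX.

t_(k+1)/t_k = (k + 2)*(2*k - (k + 1)**3 + 7)/(-k**3 + 2*k + 5).
Gosper form: A/B · C(k+1)/C(k) with A=k + 2, B=1, C=k**3 - 2*k - 5.
f must satisfy (k + 2)·f(k+1) − (1)·f(k) = k**3 - 2*k - 5.
d = 2 from the (1,0,3) case.
Coefficient equations give f(k) = k**2 - 3*k - 1.
Then R = B(k−1)f/C = (k**2 - 3*k - 1)/(k**3 - 2*k - 5), so s_k = R(k)·t_k = (-k**2 + 3*k + 1)*factorial(k + 1).
s_(k+1) − s_k = (-k**3 + 2*k + 5)*factorial(k + 1) = t_k.
Sum = s_(8) − s_(0); s_(8) = -14152320, s_(0) = 1 ⇒ -14152321.

Σ = -14152321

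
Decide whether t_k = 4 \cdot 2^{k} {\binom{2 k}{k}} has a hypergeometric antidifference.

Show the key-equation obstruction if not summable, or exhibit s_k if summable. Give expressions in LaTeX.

Compute t_(k+1)/t_k: get 4*(2*k + 1)/(k + 1).
Take A(k)=8*k + 4, B(k)=k + 1, C(k)=1.
Key eq: (8*k + 4)·f(k+1) = (k)·f(k) + (1).
Degrees (1,1,0) ⇒ d ≤ -1.
d = -1 < 0 ⇒ no nonzero polynomial f; not summable.

No — negative degree bound, so no certificate f.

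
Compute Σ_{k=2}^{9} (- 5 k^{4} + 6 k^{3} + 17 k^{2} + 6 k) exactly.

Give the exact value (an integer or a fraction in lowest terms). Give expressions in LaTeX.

The ratio is (5*k**3 + 9*k**2 - 14*k - 24)/(k*(5*k**2 - 11*k - 6)).
A = 1, B = 1, C = k**4 - 6*k**3/5 - 17*k**2/5 - 6*k/5.
Key eq: (1)·f(k+1) = (1)·f(k) + (k**4 - 6*k**3/5 - 17*k**2/5 - 6*k/5).
Bound: deg f ≤ 5.
A polynomial solution: f(k) = k**2*(k - 4)*(k - 1)*(k + 1)/5.
Then R = B(k−1)f/C = k*(k - 4)*(k - 1)/(5*k**2 - 11*k - 6), so s_k = R(k)·t_k = k**2*(-k**3 + 4*k**2 + k - 4).
Verify: k*(-5*k**3 + 6*k**2 + 17*k + 6) matches t_k.
Σ_(k=2)^(9) t_k = s_(10) − s_(2) = -59400 − (24) = -59424.

Σ = -59424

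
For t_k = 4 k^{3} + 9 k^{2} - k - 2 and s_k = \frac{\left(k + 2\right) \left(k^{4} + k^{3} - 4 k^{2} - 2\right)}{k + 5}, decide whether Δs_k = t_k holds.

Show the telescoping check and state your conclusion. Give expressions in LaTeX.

s_(k+1) = (k + 3)*((k + 1)**4 + (k + 1)**3 - 4*(k + 1)**2 - 2)/(k + 6)
s_(k+1) − s_k = (4*k**5 + 44*k**4 + 134*k**3 + 113*k**2 - 31*k - 36)/(k**2 + 11*k + 30)
(s_(k+1) − s_k) − t_k = 3*(-3*k**4 - 28*k**3 - 48*k**2 + 7*k + 8)/(k**2 + 11*k + 30)

Invalid: residual \frac{3 \left(- 3 k^{4} - 28 k^{3} - 48 k^{2} + 7 k + 8\right)}{k^{2} + 11 k + 30} ≠ 0.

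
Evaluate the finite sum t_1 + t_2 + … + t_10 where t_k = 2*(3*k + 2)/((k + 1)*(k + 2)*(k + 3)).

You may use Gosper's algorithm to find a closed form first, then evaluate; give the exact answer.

Step 1: r(k) = (k + 1)*(3*k + 5)/((k + 4)*(3*k + 2)).
Gosper form: A/B · C(k+1)/C(k) with A=k + 1, B=k + 4, C=k + 2/3.
Set up (k + 1)·f(k+1) − (k + 3)·f(k) − (k + 2/3) = 0.
Bound: deg f ≤ 2.
Solve for f: f(k) = k*(5*k + 3)/12 (degree 2 ≤ 2).
So s_k = (B(k−1)f/C)·t_k = (k*(k + 3)*(5*k + 3)/(4*(3*k + 2)))·t_k = k*(5*k + 3)/(2*(k + 1)*(k + 2)).
Δs = 2*(3*k + 2)/(k**3 + 6*k**2 + 11*k + 6), as required.
Σ_(k=1)^(10) t_k = s_(11) − s_(1) = 319/156 − (2/3) = 215/156.

Σ = 215/156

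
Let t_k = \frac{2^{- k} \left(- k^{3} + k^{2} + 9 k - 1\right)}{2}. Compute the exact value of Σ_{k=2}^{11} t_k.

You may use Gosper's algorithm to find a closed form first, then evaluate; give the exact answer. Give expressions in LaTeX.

r(k) = (k**3/2 + k**2 - 4*k - 4)/(k**3 - k**2 - 9*k + 1) after simplifying.
Factor: A=1/2; B=1; C=k**3 - k**2 - 9*k + 1.
Key eq: (1/2)·f(k+1) = (1)·f(k) + (k**3 - k**2 - 9*k + 1).
deg f ≤ 3 (via 0,0,3).
Solving with deg f ≤ 3: f(k) = -2*(k**3 + 2*k**2 - 2*k + 2).
So s_k = (B(k−1)f/C)·t_k = (-2*(k**3 + 2*k**2 - 2*k + 2)/(k**3 - k**2 - 9*k + 1))·t_k = (k**3 + 2*k**2 - 2*k + 2)/2**k.
Verify: (-k**3 + k**2 + 9*k - 1)/(2*2**k) matches t_k.
Σ_(k=2)^(11) t_k = s_(12) − s_(2) = 997/2048 − (7/2) = -6171/2048.

Σ = -6171/2048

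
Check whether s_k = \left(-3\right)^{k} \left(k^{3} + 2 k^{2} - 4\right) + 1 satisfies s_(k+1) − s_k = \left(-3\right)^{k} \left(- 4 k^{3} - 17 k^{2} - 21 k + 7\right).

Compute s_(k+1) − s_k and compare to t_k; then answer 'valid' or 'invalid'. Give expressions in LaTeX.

s_(k+1) = (-3)**(k + 1)*((k + 1)**3 + 2*(k + 1)**2 - 4) + 1
s_(k+1) − s_k = (-3)**k*(-4*k**3 - 17*k**2 - 21*k + 7)
(s_(k+1) − s_k) − t_k = 0

valid (s_(k+1) − s_k reduces to t_k)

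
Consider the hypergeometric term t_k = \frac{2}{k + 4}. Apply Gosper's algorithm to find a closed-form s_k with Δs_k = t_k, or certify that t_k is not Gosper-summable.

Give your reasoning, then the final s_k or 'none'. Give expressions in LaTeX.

The ratio is (k + 4)/(k + 5).
A = k + 4, B = k + 5, C = 1.
f must satisfy (k + 4)·f(k+1) − (k + 4)·f(k) = 1.
d = 0 from the (1,1,0) case.
Write f(k) = c0. Then LHS − RHS = -1, requiring -1 = 0: contradictory. No certificate.

none (Gosper's algorithm certifies no s_k)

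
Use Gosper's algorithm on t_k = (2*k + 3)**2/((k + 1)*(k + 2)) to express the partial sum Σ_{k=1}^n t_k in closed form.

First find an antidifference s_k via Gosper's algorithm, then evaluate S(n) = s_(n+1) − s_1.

S(n) = n*(8*n + 17)/(2*(n + 2))

Ratio r(k) = (k + 1)*(2*k + 5)**2/((k + 3)*(2*k + 3)**2).
Normal form (A,B,C) = (k + 1, k + 3, k**2 + 3*k + 9/4).
Key eq: (k + 1)·f(k+1) = (k + 2)·f(k) + (k**2 + 3*k + 9/4).
deg f ≤ 2 (via 1,1,2).
Solving with deg f ≤ 2: f(k) = k*(4*k + 5)/4.
Certificate R = B(k−1)f/C = k*(k + 2)*(4*k + 5)/(2*k + 3)**2 gives s_k = k*(4*k + 5)/(k + 1).
s_(k+1) − s_k = (4*k**2 + 12*k + 9)/(k**2 + 3*k + 2) = t_k.
Evaluate: s_(n+1) = (4*n**2 + 13*n + 9)/(n + 2); subtract s_(1) = 9/2 ⇒ S(n) = n*(8*n + 17)/(2*(n + 2)).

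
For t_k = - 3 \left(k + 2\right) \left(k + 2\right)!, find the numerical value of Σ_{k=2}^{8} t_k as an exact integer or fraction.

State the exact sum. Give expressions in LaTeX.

t_(k+1)/t_k = (k + 3)**2/(k + 2).
Gosper form: A/B · C(k+1)/C(k) with A=k + 3, B=1, C=k + 2.
Set up (k + 3)·f(k+1) − (1)·f(k) − (k + 2) = 0.
deg f ≤ 0 (via 1,0,1).
Match coefficients ⇒ f(k) = 1.
Then R = B(k−1)f/C = 1/(k + 2), so s_k = R(k)·t_k = -3*factorial(k + 2).
Check: Δs_k = -3*(k + 2)*factorial(k + 2). ✓
Telescoping: Σ = s_(9) − s_(2) = -119750400 − (-72) = -119750328.

Σ = -119750328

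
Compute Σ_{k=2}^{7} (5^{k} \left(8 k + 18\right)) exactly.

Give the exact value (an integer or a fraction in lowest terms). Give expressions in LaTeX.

Compute t_(k+1)/t_k: get 5*(4*k + 13)/(4*k + 9).
Take A(k)=5, B(k)=1, C(k)=k + 9/4.
Need (5)·f(k+1) − (1)·f(k) = k + 9/4.
Bound: deg f ≤ 1.
Coefficient equations give f(k) = (k + 1)/4.
Then R = B(k−1)f/C = (k + 1)/(4*k + 9), so s_k = R(k)·t_k = 2*5**k*(k + 1).
Δs = 5**k*(8*k + 18), as required.
Telescoping: Σ = s_(8) − s_(2) = 7031250 − (150) = 7031100.

Σ = 7031100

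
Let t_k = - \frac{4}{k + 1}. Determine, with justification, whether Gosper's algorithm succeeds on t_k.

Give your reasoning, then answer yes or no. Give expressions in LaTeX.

Ratio r(k) = (k + 1)/(k + 2).
Normal form (A,B,C) = (k + 1, k + 2, 1).
f must satisfy (k + 1)·f(k+1) − (k + 1)·f(k) = 1.
Bound: deg f ≤ 0.
Generic f = c0 gives residual -1; -1 = 0 cannot hold, so t_k is not Gosper-summable.

No — key equation has no polynomial f.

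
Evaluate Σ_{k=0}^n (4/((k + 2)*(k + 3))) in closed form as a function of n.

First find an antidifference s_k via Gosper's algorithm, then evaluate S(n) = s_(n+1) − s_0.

S(n) = 2*(n + 1)/(n + 3)

Ratio r(k) = (k + 2)/(k + 4).
Normal form (A,B,C) = (k + 2, k + 4, 1).
Key eq: (k + 2)·f(k+1) = (k + 3)·f(k) + (1).
From deg A=1, deg B=1, deg C=0: d=1.
A polynomial solution: f(k) = k/2.
Then R = B(k−1)f/C = k*(k + 3)/2, so s_k = R(k)·t_k = 2*k/(k + 2).
Check: Δs_k = 4/(k**2 + 5*k + 6). ✓
Σ_(k=0)^n t_k = s_(n+1) − s_(0) = (2*(n + 1)/(n + 3)) − (0), i.e. 2*(n + 1)/(n + 3).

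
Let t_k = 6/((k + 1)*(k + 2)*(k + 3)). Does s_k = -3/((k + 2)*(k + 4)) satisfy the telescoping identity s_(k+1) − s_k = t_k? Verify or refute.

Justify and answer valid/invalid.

Invalid: residual 9*(-3*k - 11)/(k**5 + 15*k**4 + 85*k**3 + 225*k**2 + 274*k + 120) ≠ 0.

s_(k+1) = -3/((k + 3)*(k + 5))
s_(k+1) − s_k = 3*(2*k + 7)/(k**4 + 14*k**3 + 71*k**2 + 154*k + 120)
(s_(k+1) − s_k) − t_k = 9*(-3*k - 11)/(k**5 + 15*k**4 + 85*k**3 + 225*k**2 + 274*k + 120)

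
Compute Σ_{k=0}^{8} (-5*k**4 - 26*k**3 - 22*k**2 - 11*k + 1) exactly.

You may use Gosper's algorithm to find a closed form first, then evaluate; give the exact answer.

The ratio is (5*k**4 + 46*k**3 + 130*k**2 + 153*k + 63)/(5*k**4 + 26*k**3 + 22*k**2 + 11*k - 1).
Take A(k)=1, B(k)=1, C(k)=k**4 + 26*k**3/5 + 22*k**2/5 + 11*k/5 - 1/5.
f must satisfy (1)·f(k+1) − (1)·f(k) = k**4 + 26*k**3/5 + 22*k**2/5 + 11*k/5 - 1/5.
Bound: deg f ≤ 5.
Solve for f: f(k) = k*(k**4 + 4*k**3 - 4*k**2 + k - 3)/5 (degree 5 ≤ 5).
R(k) = B(k−1)·f(k)/C(k) = k*(k**4 + 4*k**3 - 4*k**2 + k - 3)/(5*k**4 + 26*k**3 + 22*k**2 + 11*k - 1); s_k = R·t_k = k*(-k**4 - 4*k**3 + 4*k**2 - k + 3).
s_(k+1) − s_k = -5*k**4 - 26*k**3 - 22*k**2 - 11*k + 1 = t_k.
Evaluate s at k=9 and k=0: -82431 and 0; difference -82431.

Σ = -82431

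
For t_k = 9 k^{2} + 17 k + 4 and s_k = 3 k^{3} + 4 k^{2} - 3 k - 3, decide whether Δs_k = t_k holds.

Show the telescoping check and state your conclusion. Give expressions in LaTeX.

s_(k+1) = 3*k**3 + 13*k**2 + 14*k + 1
s_(k+1) − s_k = 9*k**2 + 17*k + 4
(s_(k+1) − s_k) − t_k = 0

valid; difference matches t_k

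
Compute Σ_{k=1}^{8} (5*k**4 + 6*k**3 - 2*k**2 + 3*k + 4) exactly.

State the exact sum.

Ratio r(k) = (5*k**4 + 26*k**3 + 46*k**2 + 37*k + 16)/(5*k**4 + 6*k**3 - 2*k**2 + 3*k + 4).
A = 1, B = 1, C = k**4 + 6*k**3/5 - 2*k**2/5 + 3*k/5 + 4/5.
Solve (1)·f(k+1) − (1)·f(k) = k**4 + 6*k**3/5 - 2*k**2/5 + 3*k/5 + 4/5.
Bound: deg f ≤ 5.
Solving with deg f ≤ 5: f(k) = k*(k**4 - k**3 - 2*k**2 + 4*k + 2)/5.
R(k) = B(k−1)·f(k)/C(k) = k*(k**4 - k**3 - 2*k**2 + 4*k + 2)/(5*k**4 + 6*k**3 - 2*k**2 + 3*k + 4); s_k = R·t_k = k*(k**4 - k**3 - 2*k**2 + 4*k + 2).
Δs = 5*k**4 + 6*k**3 - 2*k**2 + 3*k + 4, as required.
Evaluate s at k=9 and k=1: 51372 and 4; difference 51368.

Σ = 51368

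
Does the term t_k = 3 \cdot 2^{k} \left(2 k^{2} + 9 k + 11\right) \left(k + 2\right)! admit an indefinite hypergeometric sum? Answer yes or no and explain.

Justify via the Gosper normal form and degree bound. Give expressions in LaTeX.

Yes. s_k = 3 \cdot 2^{k} \left(k + 1\right) \left(k + 2\right)!.

The ratio is 2*(2*k**3 + 19*k**2 + 61*k + 66)/(2*k**2 + 9*k + 11).
Take A(k)=2*k + 6, B(k)=1, C(k)=k**2 + 9*k/2 + 11/2.
f must satisfy (2*k + 6)·f(k+1) − (1)·f(k) = k**2 + 9*k/2 + 11/2.
Degrees (1,0,2) ⇒ d ≤ 1.
Match coefficients ⇒ f(k) = (k + 1)/2.
Then R = B(k−1)f/C = (k + 1)/(2*k**2 + 9*k + 11), so s_k = R(k)·t_k = 3*2**k*(k + 1)*factorial(k + 2).
Verify: 3*2**k*(2*k**2 + 9*k + 11)*factorial(k + 2) matches t_k.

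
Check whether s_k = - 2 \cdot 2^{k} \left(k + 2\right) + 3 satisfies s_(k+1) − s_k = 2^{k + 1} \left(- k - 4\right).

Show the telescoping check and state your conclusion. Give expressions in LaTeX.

Valid — Δs_k = t_k.

s_(k+1) = -4*2**k*(k + 3) + 3
s_(k+1) − s_k = 2**(k + 1)*(-k - 4)
(s_(k+1) − s_k) − t_k = 0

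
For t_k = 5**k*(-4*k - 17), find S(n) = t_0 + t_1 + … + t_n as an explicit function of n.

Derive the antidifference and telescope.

S(n) = -5*5**n*n - 20*5**n + 3

r(k) = 5*(4*k + 21)/(4*k + 17) after simplifying.
A = 5, B = 1, C = k + 17/4.
Set up (5)·f(k+1) − (1)·f(k) − (k + 17/4) = 0.
Bound: deg f ≤ 1.
Match coefficients ⇒ f(k) = (k + 3)/4.
R(k) = B(k−1)·f(k)/C(k) = (k + 3)/(4*k + 17); s_k = R·t_k = 5**k*(-k - 3).
Check: Δs_k = 5**k*(-4*k - 17). ✓
Σ_(k=0)^n t_k = s_(n+1) − s_(0) = (5**(n + 1)*(-n - 4)) − (-3), i.e. -5*5**n*n - 20*5**n + 3.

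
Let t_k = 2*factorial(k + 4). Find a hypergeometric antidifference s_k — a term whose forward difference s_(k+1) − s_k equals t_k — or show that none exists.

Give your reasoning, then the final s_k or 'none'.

t_(k+1)/t_k = k + 5.
Factor: A=k + 5; B=1; C=1.
f must satisfy (k + 5)·f(k+1) − (1)·f(k) = 1.
deg f ≤ -1 (via 1,0,0).
deg f ≤ -1 is impossible — no certificate.

none — t_k is not Gosper-summable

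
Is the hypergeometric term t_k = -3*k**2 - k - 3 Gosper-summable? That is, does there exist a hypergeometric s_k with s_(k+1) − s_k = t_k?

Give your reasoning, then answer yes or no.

Compute t_(k+1)/t_k: get (k + 3*(k + 1)**2 + 4)/(3*k**2 + k + 3).
Gosper form: A/B · C(k+1)/C(k) with A=1, B=1, C=k**2 + k/3 + 1.
Need (1)·f(k+1) − (1)·f(k) = k**2 + k/3 + 1.
Degrees (0,0,2) ⇒ d ≤ 3.
Solve for f: f(k) = k*(k**2 - k + 3)/3 (degree 3 ≤ 3).
Certificate R = B(k−1)f/C = k*(k**2 - k + 3)/(3*k**2 + k + 3) gives s_k = k*(-k**2 + k - 3).
Verify: -3*k**2 - k - 3 matches t_k.

Yes. s_k = k*(-k**2 + k - 3).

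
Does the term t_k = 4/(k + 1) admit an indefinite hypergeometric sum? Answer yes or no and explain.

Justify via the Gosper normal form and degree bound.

Compute t_(k+1)/t_k: get (k + 1)/(k + 2).
Take A(k)=k + 1, B(k)=k + 2, C(k)=1.
Need (k + 1)·f(k+1) − (k + 1)·f(k) = 1.
From deg A=1, deg B=1, deg C=0: d=0.
Put f(k) = c0: A·f(k+1) − B(k−1)·f(k) − C = -1; need -1 = 0 — inconsistent ⇒ no f, not summable.

No — the linear system for f has no solution.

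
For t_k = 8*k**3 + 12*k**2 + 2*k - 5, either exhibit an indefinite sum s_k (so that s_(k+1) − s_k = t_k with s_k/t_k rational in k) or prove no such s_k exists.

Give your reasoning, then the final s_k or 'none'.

s_k = k*(2*k**3 - 3*k - 4)

r(k) = (8*k**3 + 36*k**2 + 50*k + 17)/(8*k**3 + 12*k**2 + 2*k - 5) after simplifying.
Take A(k)=1, B(k)=1, C(k)=k**3 + 3*k**2/2 + k/4 - 5/8.
Key eq: (1)·f(k+1) = (1)·f(k) + (k**3 + 3*k**2/2 + k/4 - 5/8).
From deg A=0, deg B=0, deg C=3: d=4.
Match coefficients ⇒ f(k) = k*(2*k**3 - 3*k - 4)/8.
Certificate R = B(k−1)f/C = k*(2*k**3 - 3*k - 4)/((2*k - 1)*(4*k**2 + 8*k + 5)) gives s_k = k*(2*k**3 - 3*k - 4).
s_(k+1) − s_k = 8*k**3 + 12*k**2 + 2*k - 5 = t_k.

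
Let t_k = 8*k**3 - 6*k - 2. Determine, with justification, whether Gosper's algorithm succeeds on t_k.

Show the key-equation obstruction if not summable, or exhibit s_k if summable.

Step 1: r(k) = (3*k - 4*(k + 1)**3 + 4)/(-4*k**3 + 3*k + 1).
A = 1, B = 1, C = k**3 - 3*k/4 - 1/4.
Solve (1)·f(k+1) − (1)·f(k) = k**3 - 3*k/4 - 1/4.
d = 4 from the (0,0,3) case.
Coefficient equations give f(k) = k*(2*k**3 - 4*k**2 - k + 1)/8.
So s_k = (B(k−1)f/C)·t_k = (k*(2*k**3 - 4*k**2 - k + 1)/(2*(k - 1)*(2*k + 1)**2))·t_k = k*(2*k**3 - 4*k**2 - k + 1).
s_(k+1) − s_k = 8*k**3 - 6*k - 2 = t_k.

Yes. s_k = k*(2*k**3 - 4*k**2 - k + 1).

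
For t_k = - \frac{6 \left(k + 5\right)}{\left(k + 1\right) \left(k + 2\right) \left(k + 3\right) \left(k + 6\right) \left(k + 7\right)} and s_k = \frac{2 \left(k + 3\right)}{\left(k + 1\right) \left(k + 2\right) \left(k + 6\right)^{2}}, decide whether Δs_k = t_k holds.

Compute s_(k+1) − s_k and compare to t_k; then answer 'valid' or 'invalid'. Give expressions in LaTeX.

s_(k+1) = 2*(k + 4)/((k + 2)*(k + 3)*(k + 7)**2)
s_(k+1) − s_k = 2*((k + 1)*(k + 4)*(k + 6)**2 - (k + 3)**2*(k + 7)**2)/((k + 1)*(k + 2)*(k + 3)*(k + 6)**2*(k + 7)**2)
(s_(k+1) − s_k) − t_k = 6*(4*k**2 + 43*k + 111)/(k**7 + 32*k**6 + 420*k**5 + 2902*k**4 + 11255*k**3 + 24114*k**2 + 25956*k + 10584)

Invalid: residual \frac{6 \left(4 k^{2} + 43 k + 111\right)}{k^{7} + 32 k^{6} + 420 k^{5} + 2902 k^{4} + 11255 k^{3} + 24114 k^{2} + 25956 k + 10584} ≠ 0.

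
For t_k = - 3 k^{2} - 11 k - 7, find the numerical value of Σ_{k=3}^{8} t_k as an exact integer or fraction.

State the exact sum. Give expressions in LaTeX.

Σ = -1002

t_(k+1)/t_k = (3*k**2 + 17*k + 21)/(3*k**2 + 11*k + 7).
So A=1 and B=1, with C=k**2 + 11*k/3 + 7/3.
f must satisfy (1)·f(k+1) − (1)·f(k) = k**2 + 11*k/3 + 7/3.
From deg A=0, deg B=0, deg C=2: d=3.
Solving with deg f ≤ 3: f(k) = k*(k**2 + 4*k + 2)/3.
Then R = B(k−1)f/C = k*(k**2 + 4*k + 2)/(3*k**2 + 11*k + 7), so s_k = R(k)·t_k = k*(-k**2 - 4*k - 2).
s_(k+1) − s_k = -3*k**2 - 11*k - 7 = t_k.
Σ_(k=3)^(8) t_k = s_(9) − s_(3) = -1071 − (-69) = -1002.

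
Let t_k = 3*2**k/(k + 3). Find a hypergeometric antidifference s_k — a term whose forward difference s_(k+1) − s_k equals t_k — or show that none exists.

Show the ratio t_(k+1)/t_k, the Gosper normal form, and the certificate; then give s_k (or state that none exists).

none — t_k is not Gosper-summable

The ratio is 2*(k + 3)/(k + 4).
Factor: A=2*k + 6; B=k + 4; C=1.
Need (2*k + 6)·f(k+1) − (k + 3)·f(k) = 1.
d = -1 from the (1,1,0) case.
d = -1 < 0 ⇒ no nonzero polynomial f; not summable.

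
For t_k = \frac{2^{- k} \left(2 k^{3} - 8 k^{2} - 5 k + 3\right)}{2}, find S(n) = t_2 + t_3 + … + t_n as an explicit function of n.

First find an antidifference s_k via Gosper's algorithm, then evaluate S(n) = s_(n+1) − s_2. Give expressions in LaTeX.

S(n) = 2^{- n - 1} \left(2^{n} - 2 n^{3} - 4 n^{2} + n + 3\right)

Ratio r(k) = (k**3 - k**2 - 15*k/2 - 4)/(2*k**3 - 8*k**2 - 5*k + 3).
Gosper form: A/B · C(k+1)/C(k) with A=1/2, B=1, C=k**3 - 4*k**2 - 5*k/2 + 3/2.
Need (1/2)·f(k+1) − (1)·f(k) = k**3 - 4*k**2 - 5*k/2 + 3/2.
deg f ≤ 3 (via 0,0,3).
Coefficient equations give f(k) = -k*(2*k**2 - 2*k - 3).
So s_k = (B(k−1)f/C)·t_k = (-2*k*(2*k**2 - 2*k - 3)/(2*k**3 - 8*k**2 - 5*k + 3))·t_k = k*(-2*k**2 + 2*k + 3)/2**k.
Verify: (2*k**3 - 8*k**2 - 5*k + 3)/(2*2**k) matches t_k.
Evaluate: s_(n+1) = 2**(-n - 1)*(-2*n**3 - 4*n**2 + n + 3); subtract s_(2) = -1/2 ⇒ S(n) = 2**(-n - 1)*(2**n - 2*n**3 - 4*n**2 + n + 3).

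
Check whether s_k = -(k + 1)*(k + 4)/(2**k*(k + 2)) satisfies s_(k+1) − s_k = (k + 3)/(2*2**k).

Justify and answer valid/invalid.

s_(k+1) = -(k + 2)*(k + 5)/(2*2**k*(k + 3))
s_(k+1) − s_k = (k**3 + 7*k**2 + 14*k + 4)/(2*2**k*(k**2 + 5*k + 6))
(s_(k+1) − s_k) − t_k = (-k**2 - 7*k - 14)/(2*2**k*(k**2 + 5*k + 6))

Invalid: residual (-k**2 - 7*k - 14)/(2*2**k*(k**2 + 5*k + 6)) ≠ 0.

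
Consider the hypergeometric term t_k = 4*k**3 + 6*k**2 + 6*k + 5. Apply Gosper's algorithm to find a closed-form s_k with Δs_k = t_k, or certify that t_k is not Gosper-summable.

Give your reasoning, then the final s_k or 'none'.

s_k = k*(k**3 + k + 3)

The ratio is (4*k**3 + 18*k**2 + 30*k + 21)/(4*k**3 + 6*k**2 + 6*k + 5).
Take A(k)=1, B(k)=1, C(k)=k**3 + 3*k**2/2 + 3*k/2 + 5/4.
Key eq: (1)·f(k+1) = (1)·f(k) + (k**3 + 3*k**2/2 + 3*k/2 + 5/4).
Bound: deg f ≤ 4.
Solve for f: f(k) = k*(k**3 + k + 3)/4 (degree 4 ≤ 4).
Certificate R = B(k−1)f/C = k*(k**3 + k + 3)/(4*k**3 + 6*k**2 + 6*k + 5) gives s_k = k*(k**3 + k + 3).
Check: Δs_k = 4*k**3 + 6*k**2 + 6*k + 5. ✓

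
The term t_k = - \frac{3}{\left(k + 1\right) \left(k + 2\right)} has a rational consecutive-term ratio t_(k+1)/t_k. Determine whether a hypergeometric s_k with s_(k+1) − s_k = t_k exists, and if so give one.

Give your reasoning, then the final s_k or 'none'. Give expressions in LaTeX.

s_k = - \frac{3 k}{k + 1}

Step 1: r(k) = (k + 1)/(k + 3).
So A=k + 1 and B=k + 3, with C=1.
Need (k + 1)·f(k+1) − (k + 2)·f(k) = 1.
Degrees (1,1,0) ⇒ d ≤ 1.
Solve for f: f(k) = k (degree 1 ≤ 1).
So s_k = (B(k−1)f/C)·t_k = (k*(k + 2))·t_k = -3*k/(k + 1).
Check: Δs_k = -3/(k**2 + 3*k + 2). ✓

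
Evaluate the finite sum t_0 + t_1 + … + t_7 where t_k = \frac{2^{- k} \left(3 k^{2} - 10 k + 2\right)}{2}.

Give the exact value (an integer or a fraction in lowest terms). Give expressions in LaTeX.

Ratio r(k) = (3*k**2 - 4*k - 5)/(2*(3*k**2 - 10*k + 2)).
So A=1/2 and B=1, with C=k**2 - 10*k/3 + 2/3.
Key eq: (1/2)·f(k+1) = (1)·f(k) + (k**2 - 10*k/3 + 2/3).
d = 2 from the (0,0,2) case.
A polynomial solution: f(k) = -2*(k - 1)*(3*k - 1)/3.
R(k) = B(k−1)·f(k)/C(k) = -2*(k - 1)*(3*k - 1)/(3*k**2 - 10*k + 2); s_k = R·t_k = (-3*k**2 + 4*k - 1)/2**k.
Verify: (3*k**2 - 10*k + 2)/(2*2**k) matches t_k.
Telescoping: Σ = s_(8) − s_(0) = -161/256 − (-1) = 95/256.

Σ = 95/256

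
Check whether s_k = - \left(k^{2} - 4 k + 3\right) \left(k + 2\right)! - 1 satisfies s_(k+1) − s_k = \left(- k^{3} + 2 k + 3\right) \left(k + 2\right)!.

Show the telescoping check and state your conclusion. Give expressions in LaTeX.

s_(k+1) = (4*k - (k + 1)**2 + 1)*factorial(k + 3) - 1
s_(k+1) − s_k = (-k**3 + 2*k + 3)*factorial(k + 2)
(s_(k+1) − s_k) − t_k = 0

Valid — Δs_k = t_k.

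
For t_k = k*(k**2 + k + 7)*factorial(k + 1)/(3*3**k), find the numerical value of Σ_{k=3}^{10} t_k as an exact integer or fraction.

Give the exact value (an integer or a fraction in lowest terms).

Σ = 80816824/243

The ratio is (k + 1)*(k + 2)*(k + (k + 1)**2 + 8)/(3*k*(k**2 + k + 7)).
Normal form (A,B,C) = (k/3 + 2/3, 1, k**3 + k**2 + 7*k).
Set up (k/3 + 2/3)·f(k+1) − (1)·f(k) − (k**3 + k**2 + 7*k) = 0.
d = 2 from the (1,0,3) case.
Coefficient equations give f(k) = 3*(k**2 + 2).
Get s_k = R·t_k = (k**2 + 2)*factorial(k + 1)/3**k with R(k) = B(k−1)f(k)/C(k) = 3*(k**2 + 2)/(k*(k**2 + k + 7)).
s_(k+1) − s_k = k*(k**2 + k + 7)*factorial(k + 1)/(3*3**k) = t_k.
Sum = s_(11) − s_(3); s_(11) = 80819200/243, s_(3) = 88/9 ⇒ 80816824/243.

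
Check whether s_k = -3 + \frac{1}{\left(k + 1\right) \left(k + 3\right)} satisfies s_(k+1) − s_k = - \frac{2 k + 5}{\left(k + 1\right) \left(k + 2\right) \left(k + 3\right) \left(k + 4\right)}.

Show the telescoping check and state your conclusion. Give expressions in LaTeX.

Valid — Δs_k = t_k.

s_(k+1) = -3 + 1/((k + 2)*(k + 4))
s_(k+1) − s_k = (-2*k - 5)/(k**4 + 10*k**3 + 35*k**2 + 50*k + 24)
(s_(k+1) − s_k) − t_k = 0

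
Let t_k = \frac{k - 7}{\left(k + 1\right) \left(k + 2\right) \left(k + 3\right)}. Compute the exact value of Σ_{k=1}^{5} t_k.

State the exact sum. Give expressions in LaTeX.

Ratio r(k) = (k - 6)*(k + 1)/((k - 7)*(k + 4)).
Gosper form: A/B · C(k+1)/C(k) with A=k + 1, B=k + 4, C=k - 7.
Solve (k + 1)·f(k+1) − (k + 3)·f(k) = k - 7.
d = 2 from the (1,1,1) case.
A polynomial solution: f(k) = -k*(3*k + 11)/2.
R(k) = B(k−1)·f(k)/C(k) = -k*(k + 3)*(3*k + 11)/(2*(k - 7)); s_k = R·t_k = k*(-3*k - 11)/(2*(k + 1)*(k + 2)).
Δs = (k - 7)/(k**3 + 6*k**2 + 11*k + 6), as required.
Telescoping: Σ = s_(6) − s_(1) = -87/56 − (-7/6) = -65/168.

Σ = -65/168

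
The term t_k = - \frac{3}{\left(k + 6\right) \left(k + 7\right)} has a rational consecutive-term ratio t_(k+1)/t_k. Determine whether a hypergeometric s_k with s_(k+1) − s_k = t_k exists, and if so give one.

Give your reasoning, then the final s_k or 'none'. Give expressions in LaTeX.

r(k) = (k + 6)/(k + 8) after simplifying.
A = k + 6, B = k + 8, C = 1.
Set up (k + 6)·f(k+1) − (k + 7)·f(k) − (1) = 0.
From deg A=1, deg B=1, deg C=0: d=1.
Coefficient equations give f(k) = k/6.
Get s_k = R·t_k = -k/(2*k + 12) with R(k) = B(k−1)f(k)/C(k) = k*(k + 7)/6.
Verify: -3/(k**2 + 13*k + 42) matches t_k.

s_k = - \frac{k}{2 k + 12}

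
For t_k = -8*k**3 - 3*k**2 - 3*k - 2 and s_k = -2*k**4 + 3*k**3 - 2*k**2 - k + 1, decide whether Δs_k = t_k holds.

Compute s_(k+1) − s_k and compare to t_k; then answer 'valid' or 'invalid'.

valid (s_(k+1) − s_k reduces to t_k)

s_(k+1) = -k - 2*(k + 1)**4 + 3*(k + 1)**3 - 2*(k + 1)**2
s_(k+1) − s_k = -8*k**3 - 3*k**2 - 3*k - 2
(s_(k+1) − s_k) − t_k = 0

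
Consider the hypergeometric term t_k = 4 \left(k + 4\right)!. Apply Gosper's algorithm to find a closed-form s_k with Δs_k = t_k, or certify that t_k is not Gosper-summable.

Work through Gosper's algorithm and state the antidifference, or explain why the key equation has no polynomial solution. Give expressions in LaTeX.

none (Gosper's algorithm certifies no s_k)

Compute t_(k+1)/t_k: get k + 5.
Normal form (A,B,C) = (k + 5, 1, 1).
f must satisfy (k + 5)·f(k+1) − (1)·f(k) = 1.
d = -1 from the (1,0,0) case.
deg f ≤ -1 is impossible — no certificate.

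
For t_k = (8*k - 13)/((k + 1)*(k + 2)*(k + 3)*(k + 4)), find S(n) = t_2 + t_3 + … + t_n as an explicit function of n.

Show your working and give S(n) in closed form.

The ratio is (k + 1)*(8*k - 5)/((k + 5)*(8*k - 13)).
A = k + 1, B = k + 5, C = k - 13/8.
f must satisfy (k + 1)·f(k+1) − (k + 4)·f(k) = k - 13/8.
d = 3 from the (1,1,1) case.
A polynomial solution: f(k) = -k*(k**2 + 6*k + 19)/16.
Then R = B(k−1)f/C = -k*(k + 4)*(k**2 + 6*k + 19)/(2*(8*k - 13)), so s_k = R(k)·t_k = k*(-k**2 - 6*k - 19)/(2*(k + 1)*(k + 2)*(k + 3)).
Δs = (8*k - 13)/(k**4 + 10*k**3 + 35*k**2 + 50*k + 24), as required.
Telescope: S(n) = s_(n+1) − s_(2) = (-n**3 - 9*n**2 - 34*n - 26)/(2*(n**3 + 9*n**2 + 26*n + 24)) − (-7/12) = (n**3 + 9*n**2 - 22*n + 12)/(12*(n**3 + 9*n**2 + 26*n + 24)).

S(n) = (n**3 + 9*n**2 - 22*n + 12)/(12*(n**3 + 9*n**2 + 26*n + 24))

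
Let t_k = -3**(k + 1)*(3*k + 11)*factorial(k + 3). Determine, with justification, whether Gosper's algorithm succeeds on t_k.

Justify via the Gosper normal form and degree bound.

Ratio r(k) = 3*(k + 4)*(3*k + 14)/(3*k + 11).
Gosper form: A/B · C(k+1)/C(k) with A=3*k + 12, B=1, C=k + 11/3.
Set up (3*k + 12)·f(k+1) − (1)·f(k) − (k + 11/3) = 0.
Degrees (1,0,1) ⇒ d ≤ 0.
A polynomial solution: f(k) = 1/3.
Certificate R = B(k−1)f/C = 1/(3*k + 11) gives s_k = -3**(k + 1)*factorial(k + 3).
s_(k+1) − s_k = -3**(k + 1)*(3*k + 11)*factorial(k + 3) = t_k.

Yes. s_k = -3**(k + 1)*factorial(k + 3).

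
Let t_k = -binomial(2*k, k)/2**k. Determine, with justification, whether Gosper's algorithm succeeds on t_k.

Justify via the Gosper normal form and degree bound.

No — negative degree bound, so no certificate f.

t_(k+1)/t_k = (2*k + 1)/(k + 1).
Gosper form: A/B · C(k+1)/C(k) with A=2*k + 1, B=k + 1, C=1.
Need (2*k + 1)·f(k+1) − (k)·f(k) = 1.
From deg A=1, deg B=1, deg C=0: d=-1.
d = -1 < 0 ⇒ no nonzero polynomial f; not summable.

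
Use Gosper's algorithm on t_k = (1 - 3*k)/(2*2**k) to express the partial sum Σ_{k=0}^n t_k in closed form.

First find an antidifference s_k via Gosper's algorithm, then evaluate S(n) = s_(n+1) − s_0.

S(n) = 2**(-n - 1)*(-2**(n + 2) + 3*n + 5)

The ratio is (3*k + 2)/(2*(3*k - 1)).
So A=1/2 and B=1, with C=k - 1/3.
Need (1/2)·f(k+1) − (1)·f(k) = k - 1/3.
d = 1 from the (0,0,1) case.
Solving with deg f ≤ 1: f(k) = -2*(3*k + 2)/3.
Get s_k = R·t_k = (3*k + 2)/2**k with R(k) = B(k−1)f(k)/C(k) = -2*(3*k + 2)/(3*k - 1).
Verify: (1 - 3*k)/(2*2**k) matches t_k.
Σ_(k=0)^n t_k = s_(n+1) − s_(0) = (2**(-n - 1)*(3*n + 5)) − (2), i.e. 2**(-n - 1)*(-2**(n + 2) + 3*n + 5).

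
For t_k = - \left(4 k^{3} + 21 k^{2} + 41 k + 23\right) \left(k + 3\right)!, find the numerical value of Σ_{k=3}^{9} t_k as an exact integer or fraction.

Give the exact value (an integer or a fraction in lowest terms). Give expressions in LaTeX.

The ratio is (4*k**4 + 49*k**3 + 227*k**2 + 469*k + 356)/(4*k**3 + 21*k**2 + 41*k + 23).
A = k + 4, B = 1, C = k**3 + 21*k**2/4 + 41*k/4 + 23/4.
Solve (k + 4)·f(k+1) − (1)·f(k) = k**3 + 21*k**2/4 + 41*k/4 + 23/4.
From deg A=1, deg B=0, deg C=3: d=2.
Solving with deg f ≤ 2: f(k) = (4*k**2 + k + 1)/4.
Then R = B(k−1)f/C = (4*k**2 + k + 1)/(4*k**3 + 21*k**2 + 41*k + 23), so s_k = R(k)·t_k = -(4*k**2 + k + 1)*factorial(k + 3).
Δs = -(4*k**3 + 21*k**2 + 41*k + 23)*factorial(k + 3), as required.
Telescoping: Σ = s_(10) − s_(3) = -2559305548800 − (-28800) = -2559305520000.

Σ = -2559305520000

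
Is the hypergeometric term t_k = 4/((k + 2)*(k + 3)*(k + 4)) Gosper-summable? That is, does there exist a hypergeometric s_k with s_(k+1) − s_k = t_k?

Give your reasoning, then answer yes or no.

Step 1: r(k) = (k + 2)/(k + 5).
Take A(k)=k + 2, B(k)=k + 5, C(k)=1.
f must satisfy (k + 2)·f(k+1) − (k + 4)·f(k) = 1.
From deg A=1, deg B=1, deg C=0: d=2.
Solve for f: f(k) = k*(k + 5)/12 (degree 2 ≤ 2).
So s_k = (B(k−1)f/C)·t_k = (k*(k + 4)*(k + 5)/12)·t_k = k*(k + 5)/(3*(k + 2)*(k + 3)).
s_(k+1) − s_k = 4/(k**3 + 9*k**2 + 26*k + 24) = t_k.

Yes. s_k = k*(k + 5)/(3*(k + 2)*(k + 3)).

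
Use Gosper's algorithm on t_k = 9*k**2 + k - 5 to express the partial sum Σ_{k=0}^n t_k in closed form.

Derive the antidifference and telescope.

S(n) = 3*n**3 + 5*n**2 - 3*n - 5

Step 1: r(k) = (k + 9*(k + 1)**2 - 4)/(9*k**2 + k - 5).
Gosper form: A/B · C(k+1)/C(k) with A=1, B=1, C=k**2 + k/9 - 5/9.
Key eq: (1)·f(k+1) = (1)·f(k) + (k**2 + k/9 - 5/9).
Bound: deg f ≤ 3.
Solving with deg f ≤ 3: f(k) = k*(k - 2)*(3*k + 2)/9.
Certificate R = B(k−1)f/C = k*(k - 2)*(3*k + 2)/(9*k**2 + k - 5) gives s_k = k*(3*k**2 - 4*k - 4).
s_(k+1) − s_k = 9*k**2 + k - 5 = t_k.
s_(n+1) = 3*n**3 + 5*n**2 - 3*n - 5 and s_(0) = 0, so S(n) = 3*n**3 + 5*n**2 - 3*n - 5.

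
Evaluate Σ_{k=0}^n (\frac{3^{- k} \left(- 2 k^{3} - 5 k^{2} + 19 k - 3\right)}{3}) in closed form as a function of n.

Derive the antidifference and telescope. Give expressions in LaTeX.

r(k) = (2*k**3 + 11*k**2 - 3*k - 9)/(3*(2*k**3 + 5*k**2 - 19*k + 3)) after simplifying.
Gosper form: A/B · C(k+1)/C(k) with A=1/3, B=1, C=k**3 + 5*k**2/2 - 19*k/2 + 3/2.
Set up (1/3)·f(k+1) − (1)·f(k) − (k**3 + 5*k**2/2 - 19*k/2 + 3/2) = 0.
From deg A=0, deg B=0, deg C=3: d=3.
Match coefficients ⇒ f(k) = -3*(k**3 + 4*k**2 - 4*k + 2)/2.
Then R = B(k−1)f/C = -3*(k**3 + 4*k**2 - 4*k + 2)/(2*k**3 + 5*k**2 - 19*k + 3), so s_k = R(k)·t_k = (k**3 + 4*k**2 - 4*k + 2)/3**k.
Check: Δs_k = (-2*k**3 - 5*k**2 + 19*k - 3)/(3*3**k). ✓
Evaluate: s_(n+1) = 3**(-n - 1)*(n**3 + 7*n**2 + 7*n + 3); subtract s_(0) = 2 ⇒ S(n) = (-6*3**n + n**3 + 7*n**2 + 7*n + 3)/(3*3**n).

S(n) = \frac{3^{- n} \left(- 6 \cdot 3^{n} + n^{3} + 7 n^{2} + 7 n + 3\right)}{3}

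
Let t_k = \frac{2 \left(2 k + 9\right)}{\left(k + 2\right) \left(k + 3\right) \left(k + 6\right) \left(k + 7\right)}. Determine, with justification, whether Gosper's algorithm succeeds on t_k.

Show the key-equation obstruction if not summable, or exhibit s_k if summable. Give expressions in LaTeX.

Ratio r(k) = (k + 2)*(k + 6)*(2*k + 11)/((k + 4)*(k + 8)*(2*k + 9)).
Gosper form: A/B · C(k+1)/C(k) with A=k + 2, B=k + 8, C=k**3 + 27*k**2/2 + 121*k/2 + 90.
Need (k + 2)·f(k+1) − (k + 7)·f(k) = k**3 + 27*k**2/2 + 121*k/2 + 90.
Bound: deg f ≤ 5.
Match coefficients ⇒ f(k) = k*(k + 3)*(k + 4)*(k + 5)*(k + 8)/24.
Then R = B(k−1)f/C = k*(k + 3)*(k + 7)*(k + 8)/(12*(2*k + 9)), so s_k = R(k)·t_k = k*(k + 8)/(6*(k**2 + 8*k + 12)).
Δs = 2*(2*k + 9)/(k**4 + 18*k**3 + 113*k**2 + 288*k + 252), as required.

Yes. s_k = \frac{k \left(k + 8\right)}{6 \left(k^{2} + 8 k + 12\right)}.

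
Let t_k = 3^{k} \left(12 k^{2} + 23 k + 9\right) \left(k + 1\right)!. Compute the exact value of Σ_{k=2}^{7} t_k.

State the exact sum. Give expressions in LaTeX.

Σ = 69044814450

Step 1: r(k) = 3*(12*k**3 + 71*k**2 + 138*k + 88)/(12*k**2 + 23*k + 9).
So A=3*k + 6 and B=1, with C=k**2 + 23*k/12 + 3/4.
Solve (3*k + 6)·f(k+1) − (1)·f(k) = k**2 + 23*k/12 + 3/4.
deg f ≤ 1 (via 1,0,2).
Solve for f: f(k) = (4*k - 3)/12 (degree 1 ≤ 1).
So s_k = (B(k−1)f/C)·t_k = ((4*k - 3)/(12*k**2 + 23*k + 9))·t_k = 3**k*(4*k - 3)*factorial(k + 1).
Δs = 3**k*(12*k**2 + 23*k + 9)*factorial(k + 1), as required.
Telescoping: Σ = s_(8) − s_(2) = 69044814720 − (270) = 69044814450.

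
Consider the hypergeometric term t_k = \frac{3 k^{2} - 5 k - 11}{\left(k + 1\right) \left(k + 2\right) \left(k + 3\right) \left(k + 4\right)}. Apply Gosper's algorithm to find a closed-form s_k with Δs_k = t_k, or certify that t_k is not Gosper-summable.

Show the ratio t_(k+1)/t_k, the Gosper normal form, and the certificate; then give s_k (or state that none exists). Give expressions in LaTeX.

t_(k+1)/t_k = (k + 1)*(5*k - 3*(k + 1)**2 + 16)/((k + 5)*(-3*k**2 + 5*k + 11)).
A = k + 1, B = k + 5, C = k**2 - 5*k/3 - 11/3.
Need (k + 1)·f(k+1) − (k + 4)·f(k) = k**2 - 5*k/3 - 11/3.
d = 3 from the (1,1,2) case.
Solve for f: f(k) = -k*(k**2 + 15*k + 17)/9 (degree 3 ≤ 3).
So s_k = (B(k−1)f/C)·t_k = (-k*(k + 4)*(k**2 + 15*k + 17)/(3*(3*k**2 - 5*k - 11)))·t_k = k*(-k**2 - 15*k - 17)/(3*(k + 1)*(k + 2)*(k + 3)).
Verify: (3*k**2 - 5*k - 11)/(k**4 + 10*k**3 + 35*k**2 + 50*k + 24) matches t_k.

s_k = \frac{k \left(- k^{2} - 15 k - 17\right)}{3 \left(k + 1\right) \left(k + 2\right) \left(k + 3\right)}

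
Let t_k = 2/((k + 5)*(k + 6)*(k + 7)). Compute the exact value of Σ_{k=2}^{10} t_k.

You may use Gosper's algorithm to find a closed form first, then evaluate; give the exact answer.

Step 1: r(k) = (k + 5)/(k + 8).
A = k + 5, B = k + 8, C = 1.
Solve (k + 5)·f(k+1) − (k + 7)·f(k) = 1.
d = 2 from the (1,1,0) case.
Coefficient equations give f(k) = k*(k + 11)/60.
Certificate R = B(k−1)f/C = k*(k + 7)*(k + 11)/60 gives s_k = k*(k + 11)/(30*(k + 5)*(k + 6)).
Verify: 2/(k**3 + 18*k**2 + 107*k + 210) matches t_k.
Evaluate s at k=11 and k=2: 121/4080 and 13/840; difference 27/1904.

Σ = 27/1904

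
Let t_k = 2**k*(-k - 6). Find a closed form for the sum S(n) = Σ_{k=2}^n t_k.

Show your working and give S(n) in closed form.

t_(k+1)/t_k = 2*(k + 7)/(k + 6).
Normal form (A,B,C) = (2, 1, k + 6).
Solve (2)·f(k+1) − (1)·f(k) = k + 6.
Bound: deg f ≤ 1.
Solving with deg f ≤ 1: f(k) = k + 4.
R(k) = B(k−1)·f(k)/C(k) = (k + 4)/(k + 6); s_k = R·t_k = 2**k*(-k - 4).
Verify: 2**k*(-k - 6) matches t_k.
s_(n+1) = 2**(n + 1)*(-n - 5) and s_(2) = -24, so S(n) = -2*2**n*n - 10*2**n + 24.

S(n) = -2*2**n*n - 10*2**n + 24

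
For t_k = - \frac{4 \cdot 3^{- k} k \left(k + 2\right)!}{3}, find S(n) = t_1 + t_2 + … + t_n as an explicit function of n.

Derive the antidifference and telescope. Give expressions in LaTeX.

The ratio is (k + 1)*(k + 3)/(3*k).
Take A(k)=k/3 + 1, B(k)=1, C(k)=k.
Need (k/3 + 1)·f(k+1) − (1)·f(k) = k.
Degrees (1,0,1) ⇒ d ≤ 0.
Match coefficients ⇒ f(k) = 3.
So s_k = (B(k−1)f/C)·t_k = (3/k)·t_k = -4*factorial(k + 2)/3**k.
Check: Δs_k = -4*k*factorial(k + 2)/(3*3**k). ✓
Evaluate: s_(n+1) = -4*3**(-n - 1)*factorial(n + 3); subtract s_(1) = -8 ⇒ S(n) = 8 - 4*factorial(n + 3)/(3*3**n).

S(n) = 8 - \frac{4 \cdot 3^{- n} \left(n + 3\right)!}{3}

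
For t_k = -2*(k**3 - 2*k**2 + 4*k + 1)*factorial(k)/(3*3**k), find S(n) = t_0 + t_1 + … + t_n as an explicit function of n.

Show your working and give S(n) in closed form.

t_(k+1)/t_k = (k**4 + 2*k**3 + 4*k**2 + 7*k + 4)/(3*(k**3 - 2*k**2 + 4*k + 1)).
So A=k/3 + 1/3 and B=1, with C=k**3 - 2*k**2 + 4*k + 1.
Need (k/3 + 1/3)·f(k+1) − (1)·f(k) = k**3 - 2*k**2 + 4*k + 1.
Degrees (1,0,3) ⇒ d ≤ 2.
Coefficient equations give f(k) = 3*(k**2 - 2*k - 1).
So s_k = (B(k−1)f/C)·t_k = (3*(k**2 - 2*k - 1)/(k**3 - 2*k**2 + 4*k + 1))·t_k = 2*(-k**2 + 2*k + 1)*factorial(k)/3**k.
Verify: -2*(k**3 - 2*k**2 + 4*k + 1)*factorial(k)/(3*3**k) matches t_k.
Evaluate: s_(n+1) = -2*3**(-n - 1)*(n**2 - 2)*factorial(n + 1); subtract s_(0) = 2 ⇒ S(n) = (-6*3**n - 2*n**3*factorial(n) - 2*n**2*factorial(n) + 4*n*factorial(n) + 4*factorial(n))/(3*3**n).

S(n) = (-6*3**n - 2*n**3*factorial(n) - 2*n**2*factorial(n) + 4*n*factorial(n) + 4*factorial(n))/(3*3**n)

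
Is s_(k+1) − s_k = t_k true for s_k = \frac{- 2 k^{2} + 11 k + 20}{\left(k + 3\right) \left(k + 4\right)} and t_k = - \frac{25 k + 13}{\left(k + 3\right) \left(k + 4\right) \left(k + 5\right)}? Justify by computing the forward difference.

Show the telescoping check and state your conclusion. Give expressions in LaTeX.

Valid — Δs_k = t_k.

s_(k+1) = (11*k - 2*(k + 1)**2 + 31)/((k + 4)*(k + 5))
s_(k+1) − s_k = (-25*k - 13)/(k**3 + 12*k**2 + 47*k + 60)
(s_(k+1) − s_k) − t_k = 0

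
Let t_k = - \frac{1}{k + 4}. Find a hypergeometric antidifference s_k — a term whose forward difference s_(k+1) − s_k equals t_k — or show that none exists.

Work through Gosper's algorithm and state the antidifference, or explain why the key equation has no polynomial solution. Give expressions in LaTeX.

r(k) = (k + 4)/(k + 5) after simplifying.
Normal form (A,B,C) = (k + 4, k + 5, 1).
Need (k + 4)·f(k+1) − (k + 4)·f(k) = 1.
From deg A=1, deg B=1, deg C=0: d=0.
Put f(k) = c0: A·f(k+1) − B(k−1)·f(k) − C = -1; need -1 = 0 — inconsistent ⇒ no f, not summable.

no hypergeometric antidifference exists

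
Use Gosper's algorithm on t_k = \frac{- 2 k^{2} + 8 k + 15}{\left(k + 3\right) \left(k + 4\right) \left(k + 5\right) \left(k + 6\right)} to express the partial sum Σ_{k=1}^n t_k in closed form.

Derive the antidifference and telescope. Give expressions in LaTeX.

S(n) = \frac{n \left(- n^{2} + 33 n + 94\right)}{24 \left(n^{3} + 15 n^{2} + 74 n + 120\right)}

Step 1: r(k) = (k + 3)*(8*k - 2*(k + 1)**2 + 23)/((k + 7)*(-2*k**2 + 8*k + 15)).
Normal form (A,B,C) = (k + 3, k + 7, k**2 - 4*k - 15/2).
Set up (k + 3)·f(k+1) − (k + 6)·f(k) − (k**2 - 4*k - 15/2) = 0.
deg f ≤ 3 (via 1,1,2).
A polynomial solution: f(k) = -k*(2*k + 3)/2.
So s_k = (B(k−1)f/C)·t_k = (-k*(k + 6)*(2*k + 3)/(2*k**2 - 8*k - 15))·t_k = k*(2*k + 3)/((k + 3)*(k + 4)*(k + 5)).
s_(k+1) − s_k = (-2*k**2 + 8*k + 15)/(k**4 + 18*k**3 + 119*k**2 + 342*k + 360) = t_k.
s_(n+1) = (2*n**2 + 7*n + 5)/(n**3 + 15*n**2 + 74*n + 120) and s_(1) = 1/24, so S(n) = n*(-n**2 + 33*n + 94)/(24*(n**3 + 15*n**2 + 74*n + 120)).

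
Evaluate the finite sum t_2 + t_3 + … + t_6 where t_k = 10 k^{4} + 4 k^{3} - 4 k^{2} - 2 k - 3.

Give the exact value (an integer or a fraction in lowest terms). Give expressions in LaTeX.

r(k) = (10*k**4 + 44*k**3 + 68*k**2 + 42*k + 5)/(10*k**4 + 4*k**3 - 4*k**2 - 2*k - 3) after simplifying.
Take A(k)=1, B(k)=1, C(k)=k**4 + 2*k**3/5 - 2*k**2/5 - k/5 - 3/10.
Need (1)·f(k+1) − (1)·f(k) = k**4 + 2*k**3/5 - 2*k**2/5 - k/5 - 3/10.
Bound: deg f ≤ 5.
Solving with deg f ≤ 5: f(k) = k*(2*k**4 - 4*k**3 + 2*k - 3)/10.
Certificate R = B(k−1)f/C = k*(2*k**4 - 4*k**3 + 2*k - 3)/(10*k**4 + 4*k**3 - 4*k**2 - 2*k - 3) gives s_k = k*(2*k**4 - 4*k**3 + 2*k - 3).
s_(k+1) − s_k = 10*k**4 + 4*k**3 - 4*k**2 - 2*k - 3 = t_k.
Evaluate s at k=7 and k=2: 24087 and 2; difference 24085.

Σ = 24085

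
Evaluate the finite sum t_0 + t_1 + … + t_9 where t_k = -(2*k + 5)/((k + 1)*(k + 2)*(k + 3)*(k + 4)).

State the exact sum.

Σ = -140/429

t_(k+1)/t_k = (k + 1)*(2*k + 7)/((k + 5)*(2*k + 5)).
Normal form (A,B,C) = (k + 1, k + 5, k + 5/2).
Solve (k + 1)·f(k+1) − (k + 4)·f(k) = k + 5/2.
Bound: deg f ≤ 3.
Coefficient equations give f(k) = k*(k + 2)*(k + 4)/6.
Certificate R = B(k−1)f/C = k*(k + 2)*(k + 4)**2/(3*(2*k + 5)) gives s_k = k*(-k - 4)/(3*(k**2 + 4*k + 3)).
Verify: (-2*k - 5)/(k**4 + 10*k**3 + 35*k**2 + 50*k + 24) matches t_k.
Evaluate s at k=10 and k=0: -140/429 and 0; difference -140/429.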